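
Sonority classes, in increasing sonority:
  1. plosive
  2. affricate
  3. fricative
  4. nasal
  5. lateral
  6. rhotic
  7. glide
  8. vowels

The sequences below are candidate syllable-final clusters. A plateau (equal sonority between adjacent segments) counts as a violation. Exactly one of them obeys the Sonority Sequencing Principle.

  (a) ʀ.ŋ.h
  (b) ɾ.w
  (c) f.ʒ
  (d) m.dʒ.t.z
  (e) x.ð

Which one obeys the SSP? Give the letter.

(a) 6-4-3 → obeys
(b) 6-7 → violates
(c) 3-3 → violates
(d) 4-2-1-3 → violates
(e) 3-3 → violates

a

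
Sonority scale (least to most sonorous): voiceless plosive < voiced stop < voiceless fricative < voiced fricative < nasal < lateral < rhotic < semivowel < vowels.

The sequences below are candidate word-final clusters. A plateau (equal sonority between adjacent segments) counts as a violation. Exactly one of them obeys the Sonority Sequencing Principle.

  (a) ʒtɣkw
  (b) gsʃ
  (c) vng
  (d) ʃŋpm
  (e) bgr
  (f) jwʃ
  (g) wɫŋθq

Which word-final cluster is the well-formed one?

(a) sonority 4-1-4-1-8: ill-formed.
(b) sonority 2-3-3: ill-formed.
(c) sonority 4-5-2: ill-formed.
(d) sonority 3-5-1-5: ill-formed.
(e) sonority 2-2-7: ill-formed.
(f) sonority 8-8-3: ill-formed.
(g) sonority 8-6-5-3-1: well-formed.

g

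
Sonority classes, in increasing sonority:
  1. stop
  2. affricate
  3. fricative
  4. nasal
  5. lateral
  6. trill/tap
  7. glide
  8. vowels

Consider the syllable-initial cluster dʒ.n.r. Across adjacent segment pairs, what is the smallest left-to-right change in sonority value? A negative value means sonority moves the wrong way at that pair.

2

/dʒ/ — affricate, sonority 2.
/n/ — nasal, sonority 4.
/r/ — trill/tap, sonority 6.
/dʒ/→/n/: change +2.
/n/→/r/: change +2.
Minimum = 2.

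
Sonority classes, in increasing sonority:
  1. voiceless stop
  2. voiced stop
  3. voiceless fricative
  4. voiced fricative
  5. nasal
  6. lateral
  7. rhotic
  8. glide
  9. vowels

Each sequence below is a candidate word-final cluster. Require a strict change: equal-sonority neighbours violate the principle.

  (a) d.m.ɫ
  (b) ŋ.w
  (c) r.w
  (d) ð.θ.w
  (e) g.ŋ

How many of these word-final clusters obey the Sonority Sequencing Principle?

(a) sonority 2-5-6: ill-formed.
(b) sonority 5-8: ill-formed.
(c) sonority 7-8: ill-formed.
(d) sonority 4-3-8: ill-formed.
(e) sonority 2-5: ill-formed.

0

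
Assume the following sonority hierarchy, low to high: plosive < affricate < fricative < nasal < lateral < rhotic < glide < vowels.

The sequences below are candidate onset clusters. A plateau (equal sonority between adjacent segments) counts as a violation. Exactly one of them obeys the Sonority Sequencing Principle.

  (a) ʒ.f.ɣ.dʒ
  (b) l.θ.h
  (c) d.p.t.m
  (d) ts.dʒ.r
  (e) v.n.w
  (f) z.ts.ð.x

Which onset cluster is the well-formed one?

(a) 3-3-3-2 → violates
(b) 5-3-3 → violates
(c) 1-1-1-4 → violates
(d) 2-2-6 → violates
(e) 3-4-7 → obeys
(f) 3-2-3-3 → violates

e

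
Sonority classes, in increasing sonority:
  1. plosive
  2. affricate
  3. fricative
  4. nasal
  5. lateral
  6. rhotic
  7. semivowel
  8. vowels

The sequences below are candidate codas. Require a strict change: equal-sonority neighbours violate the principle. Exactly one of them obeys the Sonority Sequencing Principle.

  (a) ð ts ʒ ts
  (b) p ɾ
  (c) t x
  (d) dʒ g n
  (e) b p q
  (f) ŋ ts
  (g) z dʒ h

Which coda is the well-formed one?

(a) 3-2-3-2 → violates
(b) 1-6 → violates
(c) 1-3 → violates
(d) 2-1-4 → violates
(e) 1-1-1 → violates
(f) 4-2 → obeys
(g) 3-2-3 → violates

f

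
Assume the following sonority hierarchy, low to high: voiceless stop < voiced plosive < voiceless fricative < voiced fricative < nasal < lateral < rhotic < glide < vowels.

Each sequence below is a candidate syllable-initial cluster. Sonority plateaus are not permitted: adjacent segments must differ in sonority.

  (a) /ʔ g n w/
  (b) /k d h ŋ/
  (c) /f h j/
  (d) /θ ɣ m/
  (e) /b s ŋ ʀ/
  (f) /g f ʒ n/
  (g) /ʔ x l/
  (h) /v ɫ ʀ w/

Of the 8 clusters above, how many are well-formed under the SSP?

7

(a) 1-2-5-8 → obeys
(b) 1-2-3-5 → obeys
(c) 3-3-8 → violates
(d) 3-4-5 → obeys
(e) 2-3-5-7 → obeys
(f) 2-3-4-5 → obeys
(g) 1-3-6 → obeys
(h) 4-6-7-8 → obeys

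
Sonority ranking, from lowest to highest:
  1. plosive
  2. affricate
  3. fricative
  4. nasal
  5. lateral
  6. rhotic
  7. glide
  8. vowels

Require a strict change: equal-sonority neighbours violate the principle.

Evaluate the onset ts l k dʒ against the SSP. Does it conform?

no

/ts/ — affricate, sonority 2.
/l/ — lateral, sonority 5.
/k/ — plosive, sonority 1.
/dʒ/ — affricate, sonority 2.
The profile is 2-5-1-2. Between /l/ (5) and /k/ (1) sonority does not rise, so the cluster violates the SSP.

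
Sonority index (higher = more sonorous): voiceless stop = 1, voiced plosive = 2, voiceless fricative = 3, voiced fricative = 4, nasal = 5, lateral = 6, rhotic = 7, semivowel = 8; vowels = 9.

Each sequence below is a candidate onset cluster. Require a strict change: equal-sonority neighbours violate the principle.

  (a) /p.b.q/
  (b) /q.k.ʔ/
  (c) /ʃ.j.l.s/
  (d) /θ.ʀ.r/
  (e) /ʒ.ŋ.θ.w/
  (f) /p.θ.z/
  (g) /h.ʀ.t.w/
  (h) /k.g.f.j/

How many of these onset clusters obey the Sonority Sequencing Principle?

(a) 1-2-1 → violates
(b) 1-1-1 → violates
(c) 3-8-6-3 → violates
(d) 3-7-7 → violates
(e) 4-5-3-8 → violates
(f) 1-3-4 → obeys
(g) 3-7-1-8 → violates
(h) 1-2-3-8 → obeys

2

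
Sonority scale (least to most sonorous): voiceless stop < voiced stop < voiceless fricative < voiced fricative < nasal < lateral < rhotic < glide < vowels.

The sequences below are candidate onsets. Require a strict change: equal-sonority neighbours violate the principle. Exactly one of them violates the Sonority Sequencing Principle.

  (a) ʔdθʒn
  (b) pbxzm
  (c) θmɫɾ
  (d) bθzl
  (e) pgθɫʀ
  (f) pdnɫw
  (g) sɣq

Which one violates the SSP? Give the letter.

(a) ʔdθʒn: profile 1-2-3-4-5 — obeys.
(b) pbxzm: profile 1-2-3-4-5 — obeys.
(c) θmɫɾ: profile 3-5-6-7 — obeys.
(d) bθzl: profile 2-3-4-6 — obeys.
(e) pgθɫʀ: profile 1-2-3-6-7 — obeys.
(f) pdnɫw: profile 1-2-5-6-8 — obeys.
(g) sɣq: profile 3-4-1 — violates.

g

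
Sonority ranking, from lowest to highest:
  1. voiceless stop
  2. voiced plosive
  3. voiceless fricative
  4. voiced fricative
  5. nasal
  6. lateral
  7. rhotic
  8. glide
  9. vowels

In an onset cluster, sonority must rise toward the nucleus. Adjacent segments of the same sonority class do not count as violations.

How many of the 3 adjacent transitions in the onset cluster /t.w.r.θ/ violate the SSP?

/t/ is a voiceless stop (sonority 1).
/w/ is a glide (sonority 8).
/r/ is a rhotic (sonority 7).
/θ/ is a voiceless fricative (sonority 3).
/t/→/w/: 1→8 (rises) — ok.
/w/→/r/: 8→7 (does not rise) — violation.
/r/→/θ/: 7→3 (does not rise) — violation.

2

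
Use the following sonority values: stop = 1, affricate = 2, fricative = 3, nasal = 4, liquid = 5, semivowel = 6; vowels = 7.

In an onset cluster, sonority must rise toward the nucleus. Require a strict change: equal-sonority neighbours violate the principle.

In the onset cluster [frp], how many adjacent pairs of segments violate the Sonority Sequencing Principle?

1

/f/ is a fricative (sonority 3).
/r/ is a liquid (sonority 5).
/p/ is a stop (sonority 1).
/f/→/r/: 3→5 (rises) — ok.
/r/→/p/: 5→1 (does not rise) — violation.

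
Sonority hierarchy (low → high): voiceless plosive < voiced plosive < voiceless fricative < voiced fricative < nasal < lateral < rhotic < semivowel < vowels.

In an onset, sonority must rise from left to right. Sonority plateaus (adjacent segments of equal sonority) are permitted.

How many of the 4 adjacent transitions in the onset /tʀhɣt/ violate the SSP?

/t/ — voiceless plosive, sonority 1.
/ʀ/ — rhotic, sonority 7.
/h/ — voiceless fricative, sonority 3.
/ɣ/ — voiced fricative, sonority 4.
/t/ — voiceless plosive, sonority 1.
/t/→/ʀ/: 1→7 (rises) — ok.
/ʀ/→/h/: 7→3 (does not rise) — violation.
/h/→/ɣ/: 3→4 (rises) — ok.
/ɣ/→/t/: 4→1 (does not rise) — violation.

2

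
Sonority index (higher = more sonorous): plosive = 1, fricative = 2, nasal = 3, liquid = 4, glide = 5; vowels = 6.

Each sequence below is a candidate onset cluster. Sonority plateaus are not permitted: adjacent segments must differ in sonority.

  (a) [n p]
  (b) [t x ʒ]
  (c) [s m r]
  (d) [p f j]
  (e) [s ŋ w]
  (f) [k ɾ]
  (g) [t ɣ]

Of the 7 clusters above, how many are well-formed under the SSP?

(a) 3-1 → violates
(b) 1-2-2 → violates
(c) 2-3-4 → obeys
(d) 1-2-5 → obeys
(e) 2-3-5 → obeys
(f) 1-4 → obeys
(g) 1-2 → obeys

5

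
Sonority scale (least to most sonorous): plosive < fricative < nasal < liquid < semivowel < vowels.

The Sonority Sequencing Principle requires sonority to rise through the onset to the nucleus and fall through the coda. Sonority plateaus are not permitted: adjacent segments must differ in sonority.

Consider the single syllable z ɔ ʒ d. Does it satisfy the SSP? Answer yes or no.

yes

Onset: /z/ is a fricative (sonority 2); then the nucleus /ɔ/ (sonority 6).
Onset profile 2-6 — rises to the nucleus.
Coda: /ʒ/ is a fricative (sonority 2), /d/ is a plosive (sonority 1).
Coda profile 6-2-1 — falls from the nucleus.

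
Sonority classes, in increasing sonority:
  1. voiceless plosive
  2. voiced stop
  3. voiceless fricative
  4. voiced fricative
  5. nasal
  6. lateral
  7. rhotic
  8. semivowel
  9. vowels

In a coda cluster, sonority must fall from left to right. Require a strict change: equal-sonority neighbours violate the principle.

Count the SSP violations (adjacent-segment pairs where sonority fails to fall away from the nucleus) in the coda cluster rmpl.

1

/r/ is a rhotic (sonority 7).
/m/ is a nasal (sonority 5).
/p/ is a voiceless plosive (sonority 1).
/l/ is a lateral (sonority 6).
/r/→/m/: 7→5 (falls) — ok.
/m/→/p/: 5→1 (falls) — ok.
/p/→/l/: 1→6 (does not fall) — violation.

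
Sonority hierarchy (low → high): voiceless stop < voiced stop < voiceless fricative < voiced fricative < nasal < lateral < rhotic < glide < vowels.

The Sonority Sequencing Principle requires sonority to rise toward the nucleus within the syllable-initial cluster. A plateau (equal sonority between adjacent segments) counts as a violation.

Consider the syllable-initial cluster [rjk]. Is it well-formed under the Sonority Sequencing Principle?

/r/: rhotic = 7.
/j/: glide = 8.
/k/: voiceless stop = 1.
The profile is 7-8-1. Between /j/ (8) and /k/ (1) sonority does not rise, so the cluster violates the SSP.

no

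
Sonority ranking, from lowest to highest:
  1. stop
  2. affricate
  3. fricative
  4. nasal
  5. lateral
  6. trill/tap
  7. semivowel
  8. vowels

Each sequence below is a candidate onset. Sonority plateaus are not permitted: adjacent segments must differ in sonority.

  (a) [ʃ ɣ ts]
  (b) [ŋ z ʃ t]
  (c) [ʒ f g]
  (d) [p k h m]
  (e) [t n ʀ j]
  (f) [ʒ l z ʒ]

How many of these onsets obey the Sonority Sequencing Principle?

(a) sonority 3-3-2: ill-formed.
(b) sonority 4-3-3-1: ill-formed.
(c) sonority 3-3-1: ill-formed.
(d) sonority 1-1-3-4: ill-formed.
(e) sonority 1-4-6-7: well-formed.
(f) sonority 3-5-3-3: ill-formed.

1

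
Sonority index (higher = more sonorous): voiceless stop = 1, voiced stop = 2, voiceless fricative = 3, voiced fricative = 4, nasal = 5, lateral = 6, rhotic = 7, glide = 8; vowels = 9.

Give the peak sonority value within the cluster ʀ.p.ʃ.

/ʀ/ is a rhotic (sonority 7).
/p/ is a voiceless stop (sonority 1).
/ʃ/ is a voiceless fricative (sonority 3).
The maximum is 7.

7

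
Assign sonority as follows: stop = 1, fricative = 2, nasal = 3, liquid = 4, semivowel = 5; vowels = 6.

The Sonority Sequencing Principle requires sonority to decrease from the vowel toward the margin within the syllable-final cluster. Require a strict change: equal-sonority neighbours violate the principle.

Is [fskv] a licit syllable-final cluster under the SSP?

/f/ — fricative, sonority 2.
/s/ — fricative, sonority 2.
/k/ — stop, sonority 1.
/v/ — fricative, sonority 2.
The profile is 2-2-1-2. Between /f/ (2) and /s/ (2) sonority does not fall, so the cluster violates the SSP.

no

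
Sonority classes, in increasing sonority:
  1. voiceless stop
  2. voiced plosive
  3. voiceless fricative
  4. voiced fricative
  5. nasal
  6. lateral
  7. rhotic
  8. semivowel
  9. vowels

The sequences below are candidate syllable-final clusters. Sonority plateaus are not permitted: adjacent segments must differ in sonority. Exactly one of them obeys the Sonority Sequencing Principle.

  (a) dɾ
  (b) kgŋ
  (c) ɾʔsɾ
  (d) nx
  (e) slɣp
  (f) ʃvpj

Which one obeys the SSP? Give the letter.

(a) 2-7 → violates
(b) 1-2-5 → violates
(c) 7-1-3-7 → violates
(d) 5-3 → obeys
(e) 3-6-4-1 → violates
(f) 3-4-1-8 → violates

d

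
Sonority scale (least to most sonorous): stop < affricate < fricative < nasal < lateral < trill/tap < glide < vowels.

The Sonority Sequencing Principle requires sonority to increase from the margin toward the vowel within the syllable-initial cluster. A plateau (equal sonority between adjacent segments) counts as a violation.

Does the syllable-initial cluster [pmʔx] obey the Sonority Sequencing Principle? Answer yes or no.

/p/ is a stop (sonority 1).
/m/ is a nasal (sonority 4).
/ʔ/ is a stop (sonority 1).
/x/ is a fricative (sonority 3).
The profile is 1-4-1-3. Between /m/ (4) and /ʔ/ (1) sonority does not rise, so the cluster violates the SSP.

no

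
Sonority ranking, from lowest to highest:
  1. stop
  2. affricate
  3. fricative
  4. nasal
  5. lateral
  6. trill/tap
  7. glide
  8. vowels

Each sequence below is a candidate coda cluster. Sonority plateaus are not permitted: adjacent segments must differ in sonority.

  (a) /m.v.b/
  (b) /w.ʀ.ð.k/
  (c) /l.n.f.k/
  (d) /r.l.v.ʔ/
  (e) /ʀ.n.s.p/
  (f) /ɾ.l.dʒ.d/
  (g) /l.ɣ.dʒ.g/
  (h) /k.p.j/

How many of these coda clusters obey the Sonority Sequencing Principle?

7

(a) 4-3-1 → obeys
(b) 7-6-3-1 → obeys
(c) 5-4-3-1 → obeys
(d) 6-5-3-1 → obeys
(e) 6-4-3-1 → obeys
(f) 6-5-2-1 → obeys
(g) 5-3-2-1 → obeys
(h) 1-1-7 → violates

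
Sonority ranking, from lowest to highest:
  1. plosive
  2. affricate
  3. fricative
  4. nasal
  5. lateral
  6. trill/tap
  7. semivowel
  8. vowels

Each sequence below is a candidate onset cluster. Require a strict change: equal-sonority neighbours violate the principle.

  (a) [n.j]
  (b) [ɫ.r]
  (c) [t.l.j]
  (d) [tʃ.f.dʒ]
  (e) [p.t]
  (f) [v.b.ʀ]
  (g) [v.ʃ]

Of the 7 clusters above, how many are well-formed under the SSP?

(a) 4-7 → obeys
(b) 5-6 → obeys
(c) 1-5-7 → obeys
(d) 2-3-2 → violates
(e) 1-1 → violates
(f) 3-1-6 → violates
(g) 3-3 → violates

3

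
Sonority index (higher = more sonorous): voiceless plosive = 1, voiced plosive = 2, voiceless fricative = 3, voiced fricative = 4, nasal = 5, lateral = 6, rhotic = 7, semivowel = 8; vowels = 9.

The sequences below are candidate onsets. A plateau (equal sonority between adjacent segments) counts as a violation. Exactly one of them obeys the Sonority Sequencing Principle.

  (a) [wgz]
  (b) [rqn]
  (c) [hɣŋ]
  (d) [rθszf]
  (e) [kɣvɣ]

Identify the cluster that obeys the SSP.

c

(a) [wgz]: profile 8-2-4 — violates.
(b) [rqn]: profile 7-1-5 — violates.
(c) [hɣŋ]: profile 3-4-5 — obeys.
(d) [rθszf]: profile 7-3-3-4-3 — violates.
(e) [kɣvɣ]: profile 1-4-4-4 — violates.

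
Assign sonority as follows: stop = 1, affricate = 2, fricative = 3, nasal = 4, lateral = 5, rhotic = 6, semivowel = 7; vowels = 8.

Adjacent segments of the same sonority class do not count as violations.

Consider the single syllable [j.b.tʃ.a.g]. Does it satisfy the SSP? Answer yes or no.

no

Onset: /j/ is a semivowel (sonority 7), /b/ is a stop (sonority 1), /tʃ/ is an affricate (sonority 2); then the nucleus /a/ (sonority 8).
Onset profile 7-1-2-8 — does not rise throughout.
Coda: /g/ is a stop (sonority 1).
Coda profile 8-1 — falls from the nucleus.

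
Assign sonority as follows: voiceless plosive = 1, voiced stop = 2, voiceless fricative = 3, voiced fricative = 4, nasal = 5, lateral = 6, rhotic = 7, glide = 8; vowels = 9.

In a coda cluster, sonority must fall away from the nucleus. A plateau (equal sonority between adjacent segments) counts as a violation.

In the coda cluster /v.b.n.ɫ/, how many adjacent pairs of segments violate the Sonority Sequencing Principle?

/v/ — voiced fricative, sonority 4.
/b/ — voiced stop, sonority 2.
/n/ — nasal, sonority 5.
/ɫ/ — lateral, sonority 6.
/v/→/b/: 4→2 (falls) — ok.
/b/→/n/: 2→5 (does not fall) — violation.
/n/→/ɫ/: 5→6 (does not fall) — violation.

2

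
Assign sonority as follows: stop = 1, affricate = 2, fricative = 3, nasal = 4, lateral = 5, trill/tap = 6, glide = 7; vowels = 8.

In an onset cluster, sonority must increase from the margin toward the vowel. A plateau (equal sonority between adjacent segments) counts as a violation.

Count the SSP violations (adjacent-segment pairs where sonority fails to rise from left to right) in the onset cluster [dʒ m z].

/dʒ/ — affricate, sonority 2.
/m/ — nasal, sonority 4.
/z/ — fricative, sonority 3.
/dʒ/→/m/: 2→4 (rises) — ok.
/m/→/z/: 4→3 (does not rise) — violation.

1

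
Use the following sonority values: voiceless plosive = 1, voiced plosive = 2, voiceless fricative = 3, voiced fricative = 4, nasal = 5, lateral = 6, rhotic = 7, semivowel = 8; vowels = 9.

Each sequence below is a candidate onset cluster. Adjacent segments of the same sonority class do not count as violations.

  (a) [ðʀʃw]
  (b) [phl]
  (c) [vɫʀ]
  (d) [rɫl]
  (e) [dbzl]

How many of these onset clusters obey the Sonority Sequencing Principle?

(a) sonority 4-7-3-8: ill-formed.
(b) sonority 1-3-6: well-formed.
(c) sonority 4-6-7: well-formed.
(d) sonority 7-6-6: ill-formed.
(e) sonority 2-2-4-6: well-formed.

3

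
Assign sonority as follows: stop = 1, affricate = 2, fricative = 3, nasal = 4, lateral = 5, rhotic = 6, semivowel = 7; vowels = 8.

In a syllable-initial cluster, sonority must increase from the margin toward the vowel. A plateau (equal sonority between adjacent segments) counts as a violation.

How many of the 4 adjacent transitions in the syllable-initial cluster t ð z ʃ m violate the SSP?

2

/t/ is a stop (sonority 1).
/ð/ is a fricative (sonority 3).
/z/ is a fricative (sonority 3).
/ʃ/ is a fricative (sonority 3).
/m/ is a nasal (sonority 4).
/t/→/ð/: 1→3 (rises) — ok.
/ð/→/z/: 3→3 (plateau) — violation.
/z/→/ʃ/: 3→3 (plateau) — violation.
/ʃ/→/m/: 3→4 (rises) — ok.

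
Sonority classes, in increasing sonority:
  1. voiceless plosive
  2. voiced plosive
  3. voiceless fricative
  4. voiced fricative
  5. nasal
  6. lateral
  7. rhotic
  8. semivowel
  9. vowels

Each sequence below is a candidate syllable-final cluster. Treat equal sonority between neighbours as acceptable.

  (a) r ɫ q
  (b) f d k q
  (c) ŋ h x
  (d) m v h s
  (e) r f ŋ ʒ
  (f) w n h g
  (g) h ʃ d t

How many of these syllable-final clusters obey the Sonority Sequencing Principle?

6

(a) 7-6-1 → obeys
(b) 3-2-1-1 → obeys
(c) 5-3-3 → obeys
(d) 5-4-3-3 → obeys
(e) 7-3-5-4 → violates
(f) 8-5-3-2 → obeys
(g) 3-3-2-1 → obeys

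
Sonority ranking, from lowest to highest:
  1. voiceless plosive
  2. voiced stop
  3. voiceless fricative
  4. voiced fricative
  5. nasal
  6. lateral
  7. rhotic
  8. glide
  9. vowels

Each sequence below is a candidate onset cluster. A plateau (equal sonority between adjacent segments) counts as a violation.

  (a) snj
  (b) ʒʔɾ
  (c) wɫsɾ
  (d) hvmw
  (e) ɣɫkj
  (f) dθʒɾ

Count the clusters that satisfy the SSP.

(a) snj: profile 3-5-8 — obeys.
(b) ʒʔɾ: profile 4-1-7 — violates.
(c) wɫsɾ: profile 8-6-3-7 — violates.
(d) hvmw: profile 3-4-5-8 — obeys.
(e) ɣɫkj: profile 4-6-1-8 — violates.
(f) dθʒɾ: profile 2-3-4-7 — obeys.

3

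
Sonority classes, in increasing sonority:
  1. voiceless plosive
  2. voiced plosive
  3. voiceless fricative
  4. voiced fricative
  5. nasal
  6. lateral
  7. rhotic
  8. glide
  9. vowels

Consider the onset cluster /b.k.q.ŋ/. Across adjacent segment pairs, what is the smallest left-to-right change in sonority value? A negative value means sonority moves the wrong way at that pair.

/b/ is a voiced plosive (sonority 2).
/k/ is a voiceless plosive (sonority 1).
/q/ is a voiceless plosive (sonority 1).
/ŋ/ is a nasal (sonority 5).
/b/→/k/: change -1.
/k/→/q/: change +0.
/q/→/ŋ/: change +4.
Minimum = -1.

-1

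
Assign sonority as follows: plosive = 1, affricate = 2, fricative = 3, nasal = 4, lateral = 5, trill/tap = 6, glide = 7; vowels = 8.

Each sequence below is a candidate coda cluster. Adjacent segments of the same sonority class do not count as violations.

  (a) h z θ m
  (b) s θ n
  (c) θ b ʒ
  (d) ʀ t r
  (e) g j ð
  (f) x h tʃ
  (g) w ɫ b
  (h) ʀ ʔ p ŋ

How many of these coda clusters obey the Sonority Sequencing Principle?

(a) 3-3-3-4 → violates
(b) 3-3-4 → violates
(c) 3-1-3 → violates
(d) 6-1-6 → violates
(e) 1-7-3 → violates
(f) 3-3-2 → obeys
(g) 7-5-1 → obeys
(h) 6-1-1-4 → violates

2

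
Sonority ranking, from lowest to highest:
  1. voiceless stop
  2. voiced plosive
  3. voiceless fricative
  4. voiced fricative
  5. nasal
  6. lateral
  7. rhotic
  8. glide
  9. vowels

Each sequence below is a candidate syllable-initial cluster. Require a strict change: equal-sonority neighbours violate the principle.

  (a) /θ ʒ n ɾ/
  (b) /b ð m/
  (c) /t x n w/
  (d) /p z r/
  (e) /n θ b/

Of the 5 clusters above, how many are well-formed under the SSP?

(a) 3-4-5-7 → obeys
(b) 2-4-5 → obeys
(c) 1-3-5-8 → obeys
(d) 1-4-7 → obeys
(e) 5-3-2 → violates

4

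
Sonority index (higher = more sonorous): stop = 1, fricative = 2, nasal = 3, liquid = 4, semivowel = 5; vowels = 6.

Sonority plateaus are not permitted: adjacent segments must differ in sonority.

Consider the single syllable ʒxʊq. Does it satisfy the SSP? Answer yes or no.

Onset: /ʒ/ is a fricative (sonority 2), /x/ is a fricative (sonority 2); then the nucleus /ʊ/ (sonority 6).
Onset profile 2-2-6 — does not strictly rise throughout.
Coda: /q/ is a stop (sonority 1).
Coda profile 6-1 — falls from the nucleus.

no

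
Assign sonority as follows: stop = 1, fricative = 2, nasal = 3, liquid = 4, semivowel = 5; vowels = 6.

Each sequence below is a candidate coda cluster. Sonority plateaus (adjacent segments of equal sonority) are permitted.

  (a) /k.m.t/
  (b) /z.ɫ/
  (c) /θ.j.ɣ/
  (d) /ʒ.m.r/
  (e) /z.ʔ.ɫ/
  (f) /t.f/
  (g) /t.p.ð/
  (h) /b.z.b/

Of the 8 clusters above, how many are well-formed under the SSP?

0

(a) /k.m.t/: profile 1-3-1 — violates.
(b) /z.ɫ/: profile 2-4 — violates.
(c) /θ.j.ɣ/: profile 2-5-2 — violates.
(d) /ʒ.m.r/: profile 2-3-4 — violates.
(e) /z.ʔ.ɫ/: profile 2-1-4 — violates.
(f) /t.f/: profile 1-2 — violates.
(g) /t.p.ð/: profile 1-1-2 — violates.
(h) /b.z.b/: profile 1-2-1 — violates.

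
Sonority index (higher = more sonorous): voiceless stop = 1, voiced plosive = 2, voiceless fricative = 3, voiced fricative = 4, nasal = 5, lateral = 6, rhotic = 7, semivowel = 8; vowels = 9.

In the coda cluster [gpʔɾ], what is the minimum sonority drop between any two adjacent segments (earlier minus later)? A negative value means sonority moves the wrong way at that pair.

/g/ — voiced plosive, sonority 2.
/p/ — voiceless stop, sonority 1.
/ʔ/ — voiceless stop, sonority 1.
/ɾ/ — rhotic, sonority 7.
/g/→/p/: change +1.
/p/→/ʔ/: change +0.
/ʔ/→/ɾ/: change -6.
Minimum = -6.

-6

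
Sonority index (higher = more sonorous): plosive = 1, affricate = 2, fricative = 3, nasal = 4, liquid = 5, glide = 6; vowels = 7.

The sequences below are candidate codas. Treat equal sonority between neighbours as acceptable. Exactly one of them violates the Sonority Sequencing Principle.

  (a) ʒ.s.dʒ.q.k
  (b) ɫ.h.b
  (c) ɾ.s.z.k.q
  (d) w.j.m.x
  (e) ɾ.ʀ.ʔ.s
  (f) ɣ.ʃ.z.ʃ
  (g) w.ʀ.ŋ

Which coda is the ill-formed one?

(a) sonority 3-3-2-1-1: well-formed.
(b) sonority 5-3-1: well-formed.
(c) sonority 5-3-3-1-1: well-formed.
(d) sonority 6-6-4-3: well-formed.
(e) sonority 5-5-1-3: ill-formed.
(f) sonority 3-3-3-3: well-formed.
(g) sonority 6-5-4: well-formed.

e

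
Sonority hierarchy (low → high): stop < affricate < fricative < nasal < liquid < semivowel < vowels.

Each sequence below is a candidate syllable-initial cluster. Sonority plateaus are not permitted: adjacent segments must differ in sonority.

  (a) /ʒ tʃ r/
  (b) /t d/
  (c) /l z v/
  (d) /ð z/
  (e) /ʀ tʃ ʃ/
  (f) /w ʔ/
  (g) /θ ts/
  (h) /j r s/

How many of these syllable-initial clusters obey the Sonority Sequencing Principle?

0

(a) 3-2-5 → violates
(b) 1-1 → violates
(c) 5-3-3 → violates
(d) 3-3 → violates
(e) 5-2-3 → violates
(f) 6-1 → violates
(g) 3-2 → violates
(h) 6-5-3 → violates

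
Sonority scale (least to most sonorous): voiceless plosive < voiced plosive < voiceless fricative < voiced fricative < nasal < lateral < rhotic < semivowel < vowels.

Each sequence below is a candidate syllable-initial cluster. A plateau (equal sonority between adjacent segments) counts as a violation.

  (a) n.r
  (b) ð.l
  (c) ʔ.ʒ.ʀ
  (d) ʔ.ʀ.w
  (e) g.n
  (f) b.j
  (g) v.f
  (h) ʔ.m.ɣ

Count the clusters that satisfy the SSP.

6

(a) sonority 5-7: well-formed.
(b) sonority 4-6: well-formed.
(c) sonority 1-4-7: well-formed.
(d) sonority 1-7-8: well-formed.
(e) sonority 2-5: well-formed.
(f) sonority 2-8: well-formed.
(g) sonority 4-3: ill-formed.
(h) sonority 1-5-4: ill-formed.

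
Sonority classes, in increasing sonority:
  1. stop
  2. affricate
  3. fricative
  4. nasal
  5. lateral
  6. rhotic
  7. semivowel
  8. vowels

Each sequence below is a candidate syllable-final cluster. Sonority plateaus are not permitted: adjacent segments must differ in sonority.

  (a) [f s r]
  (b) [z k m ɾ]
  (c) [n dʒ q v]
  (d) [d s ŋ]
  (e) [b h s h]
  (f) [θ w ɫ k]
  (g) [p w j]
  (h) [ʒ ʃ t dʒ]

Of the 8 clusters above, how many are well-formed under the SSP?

(a) 3-3-6 → violates
(b) 3-1-4-6 → violates
(c) 4-2-1-3 → violates
(d) 1-3-4 → violates
(e) 1-3-3-3 → violates
(f) 3-7-5-1 → violates
(g) 1-7-7 → violates
(h) 3-3-1-2 → violates

0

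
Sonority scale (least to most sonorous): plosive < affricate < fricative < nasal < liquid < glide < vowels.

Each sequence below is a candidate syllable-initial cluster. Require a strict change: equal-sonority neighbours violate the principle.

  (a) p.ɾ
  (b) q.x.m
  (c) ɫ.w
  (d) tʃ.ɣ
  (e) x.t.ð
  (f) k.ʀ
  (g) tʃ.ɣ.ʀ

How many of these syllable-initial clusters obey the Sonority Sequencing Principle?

(a) p.ɾ: profile 1-5 — obeys.
(b) q.x.m: profile 1-3-4 — obeys.
(c) ɫ.w: profile 5-6 — obeys.
(d) tʃ.ɣ: profile 2-3 — obeys.
(e) x.t.ð: profile 3-1-3 — violates.
(f) k.ʀ: profile 1-5 — obeys.
(g) tʃ.ɣ.ʀ: profile 2-3-5 — obeys.

6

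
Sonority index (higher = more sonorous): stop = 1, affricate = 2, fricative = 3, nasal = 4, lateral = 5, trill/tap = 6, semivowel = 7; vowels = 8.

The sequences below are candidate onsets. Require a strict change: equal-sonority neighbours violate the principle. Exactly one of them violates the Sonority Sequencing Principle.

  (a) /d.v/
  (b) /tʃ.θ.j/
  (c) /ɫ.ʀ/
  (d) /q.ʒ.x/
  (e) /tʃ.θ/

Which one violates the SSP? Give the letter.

(a) sonority 1-3: well-formed.
(b) sonority 2-3-7: well-formed.
(c) sonority 5-6: well-formed.
(d) sonority 1-3-3: ill-formed.
(e) sonority 2-3: well-formed.

d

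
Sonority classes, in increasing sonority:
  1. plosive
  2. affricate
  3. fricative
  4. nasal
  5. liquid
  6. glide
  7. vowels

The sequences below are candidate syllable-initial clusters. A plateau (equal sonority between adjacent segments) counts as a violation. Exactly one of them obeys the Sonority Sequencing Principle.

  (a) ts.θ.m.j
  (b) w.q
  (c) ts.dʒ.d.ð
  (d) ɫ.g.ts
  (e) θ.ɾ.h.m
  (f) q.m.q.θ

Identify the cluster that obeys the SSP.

a

(a) 2-3-4-6 → obeys
(b) 6-1 → violates
(c) 2-2-1-3 → violates
(d) 5-1-2 → violates
(e) 3-5-3-4 → violates
(f) 1-4-1-3 → violates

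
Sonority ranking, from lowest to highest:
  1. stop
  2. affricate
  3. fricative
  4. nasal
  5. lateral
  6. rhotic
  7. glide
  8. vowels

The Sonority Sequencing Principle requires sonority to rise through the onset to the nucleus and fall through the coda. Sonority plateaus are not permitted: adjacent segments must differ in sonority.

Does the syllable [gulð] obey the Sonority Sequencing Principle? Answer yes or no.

yes

Onset: /g/ is a stop (sonority 1); then the nucleus /u/ (sonority 8).
Onset profile 1-8 — rises to the nucleus.
Coda: /l/ is a lateral (sonority 5), /ð/ is a fricative (sonority 3).
Coda profile 8-5-3 — falls from the nucleus.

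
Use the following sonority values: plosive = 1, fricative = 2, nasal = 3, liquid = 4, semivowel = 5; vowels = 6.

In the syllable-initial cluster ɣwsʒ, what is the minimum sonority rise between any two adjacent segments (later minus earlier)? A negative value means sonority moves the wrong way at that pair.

/ɣ/ is a fricative (sonority 2).
/w/ is a semivowel (sonority 5).
/s/ is a fricative (sonority 2).
/ʒ/ is a fricative (sonority 2).
/ɣ/→/w/: change +3.
/w/→/s/: change -3.
/s/→/ʒ/: change +0.
Minimum = -3.

-3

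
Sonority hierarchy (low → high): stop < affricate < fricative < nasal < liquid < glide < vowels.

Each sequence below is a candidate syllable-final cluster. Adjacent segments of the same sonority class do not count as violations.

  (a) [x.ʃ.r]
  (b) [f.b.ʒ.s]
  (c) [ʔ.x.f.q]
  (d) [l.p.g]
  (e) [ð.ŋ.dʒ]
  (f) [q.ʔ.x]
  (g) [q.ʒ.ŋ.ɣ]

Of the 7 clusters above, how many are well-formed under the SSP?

1

(a) sonority 3-3-5: ill-formed.
(b) sonority 3-1-3-3: ill-formed.
(c) sonority 1-3-3-1: ill-formed.
(d) sonority 5-1-1: well-formed.
(e) sonority 3-4-2: ill-formed.
(f) sonority 1-1-3: ill-formed.
(g) sonority 1-3-4-3: ill-formed.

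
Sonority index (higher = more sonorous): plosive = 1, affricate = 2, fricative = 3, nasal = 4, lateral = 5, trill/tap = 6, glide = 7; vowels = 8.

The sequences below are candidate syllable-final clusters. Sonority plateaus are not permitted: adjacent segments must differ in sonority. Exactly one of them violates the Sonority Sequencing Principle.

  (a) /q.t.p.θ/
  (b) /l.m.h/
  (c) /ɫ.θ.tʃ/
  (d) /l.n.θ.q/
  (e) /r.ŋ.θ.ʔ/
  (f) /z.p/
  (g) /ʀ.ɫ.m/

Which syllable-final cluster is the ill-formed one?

a

(a) 1-1-1-3 → violates
(b) 5-4-3 → obeys
(c) 5-3-2 → obeys
(d) 5-4-3-1 → obeys
(e) 6-4-3-1 → obeys
(f) 3-1 → obeys
(g) 6-5-4 → obeys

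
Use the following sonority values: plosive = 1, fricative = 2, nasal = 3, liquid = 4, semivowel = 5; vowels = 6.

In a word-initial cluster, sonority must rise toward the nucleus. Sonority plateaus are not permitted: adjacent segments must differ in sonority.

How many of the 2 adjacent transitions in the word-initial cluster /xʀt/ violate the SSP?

1

/x/ — fricative, sonority 2.
/ʀ/ — liquid, sonority 4.
/t/ — plosive, sonority 1.
/x/→/ʀ/: 2→4 (rises) — ok.
/ʀ/→/t/: 4→1 (does not rise) — violation.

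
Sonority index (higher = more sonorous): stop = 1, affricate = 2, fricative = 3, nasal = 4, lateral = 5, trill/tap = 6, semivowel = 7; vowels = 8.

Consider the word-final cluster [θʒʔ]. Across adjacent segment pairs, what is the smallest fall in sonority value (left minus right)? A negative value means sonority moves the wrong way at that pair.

/θ/: fricative = 3.
/ʒ/: fricative = 3.
/ʔ/: stop = 1.
/θ/→/ʒ/: change +0.
/ʒ/→/ʔ/: change +2.
Minimum = 0.

0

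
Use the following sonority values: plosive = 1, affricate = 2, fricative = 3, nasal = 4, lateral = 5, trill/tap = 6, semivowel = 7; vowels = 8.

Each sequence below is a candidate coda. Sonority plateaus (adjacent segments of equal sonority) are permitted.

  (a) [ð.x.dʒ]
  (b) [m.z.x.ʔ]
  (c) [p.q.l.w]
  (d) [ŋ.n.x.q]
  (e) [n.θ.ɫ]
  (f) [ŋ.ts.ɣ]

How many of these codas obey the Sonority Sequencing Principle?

(a) [ð.x.dʒ]: profile 3-3-2 — obeys.
(b) [m.z.x.ʔ]: profile 4-3-3-1 — obeys.
(c) [p.q.l.w]: profile 1-1-5-7 — violates.
(d) [ŋ.n.x.q]: profile 4-4-3-1 — obeys.
(e) [n.θ.ɫ]: profile 4-3-5 — violates.
(f) [ŋ.ts.ɣ]: profile 4-2-3 — violates.

3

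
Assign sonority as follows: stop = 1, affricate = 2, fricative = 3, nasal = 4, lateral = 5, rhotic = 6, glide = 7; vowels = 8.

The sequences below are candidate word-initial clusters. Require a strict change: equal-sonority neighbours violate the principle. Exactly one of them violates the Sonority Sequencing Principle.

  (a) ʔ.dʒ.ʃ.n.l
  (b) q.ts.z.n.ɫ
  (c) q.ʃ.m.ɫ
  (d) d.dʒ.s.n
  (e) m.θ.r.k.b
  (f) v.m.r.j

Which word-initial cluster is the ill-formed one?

(a) ʔ.dʒ.ʃ.n.l: profile 1-2-3-4-5 — obeys.
(b) q.ts.z.n.ɫ: profile 1-2-3-4-5 — obeys.
(c) q.ʃ.m.ɫ: profile 1-3-4-5 — obeys.
(d) d.dʒ.s.n: profile 1-2-3-4 — obeys.
(e) m.θ.r.k.b: profile 4-3-6-1-1 — violates.
(f) v.m.r.j: profile 3-4-6-7 — obeys.

e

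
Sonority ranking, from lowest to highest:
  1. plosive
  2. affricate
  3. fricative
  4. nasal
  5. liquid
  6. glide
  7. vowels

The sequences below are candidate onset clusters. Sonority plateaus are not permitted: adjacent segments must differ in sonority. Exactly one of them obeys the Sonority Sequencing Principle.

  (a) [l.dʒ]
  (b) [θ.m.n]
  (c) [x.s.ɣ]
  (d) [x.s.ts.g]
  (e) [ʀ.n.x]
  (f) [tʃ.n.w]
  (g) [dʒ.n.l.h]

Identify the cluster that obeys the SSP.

(a) [l.dʒ]: profile 5-2 — violates.
(b) [θ.m.n]: profile 3-4-4 — violates.
(c) [x.s.ɣ]: profile 3-3-3 — violates.
(d) [x.s.ts.g]: profile 3-3-2-1 — violates.
(e) [ʀ.n.x]: profile 5-4-3 — violates.
(f) [tʃ.n.w]: profile 2-4-6 — obeys.
(g) [dʒ.n.l.h]: profile 2-4-5-3 — violates.

f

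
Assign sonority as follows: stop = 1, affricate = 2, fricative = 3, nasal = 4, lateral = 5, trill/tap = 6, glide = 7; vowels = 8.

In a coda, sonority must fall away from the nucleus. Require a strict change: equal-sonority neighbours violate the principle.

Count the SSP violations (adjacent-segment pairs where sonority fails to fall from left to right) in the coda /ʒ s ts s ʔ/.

2

/ʒ/ is a fricative (sonority 3).
/s/ is a fricative (sonority 3).
/ts/ is an affricate (sonority 2).
/s/ is a fricative (sonority 3).
/ʔ/ is a stop (sonority 1).
/ʒ/→/s/: 3→3 (plateau) — violation.
/s/→/ts/: 3→2 (falls) — ok.
/ts/→/s/: 2→3 (does not fall) — violation.
/s/→/ʔ/: 3→1 (falls) — ok.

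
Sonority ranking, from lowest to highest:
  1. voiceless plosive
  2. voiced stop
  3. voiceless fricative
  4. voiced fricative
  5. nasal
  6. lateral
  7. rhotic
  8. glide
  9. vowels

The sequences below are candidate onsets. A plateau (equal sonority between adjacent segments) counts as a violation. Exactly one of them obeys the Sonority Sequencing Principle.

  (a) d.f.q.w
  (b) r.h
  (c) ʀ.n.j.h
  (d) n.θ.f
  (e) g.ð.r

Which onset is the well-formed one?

(a) d.f.q.w: profile 2-3-1-8 — violates.
(b) r.h: profile 7-3 — violates.
(c) ʀ.n.j.h: profile 7-5-8-3 — violates.
(d) n.θ.f: profile 5-3-3 — violates.
(e) g.ð.r: profile 2-4-7 — obeys.

e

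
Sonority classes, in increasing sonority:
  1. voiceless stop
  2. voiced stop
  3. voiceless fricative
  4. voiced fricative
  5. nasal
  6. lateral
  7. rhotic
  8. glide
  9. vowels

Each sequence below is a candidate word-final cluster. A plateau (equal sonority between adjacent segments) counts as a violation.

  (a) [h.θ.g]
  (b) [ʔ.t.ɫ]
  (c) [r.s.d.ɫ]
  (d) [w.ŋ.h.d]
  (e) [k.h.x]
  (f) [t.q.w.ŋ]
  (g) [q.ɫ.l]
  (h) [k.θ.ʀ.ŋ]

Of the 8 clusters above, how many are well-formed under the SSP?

1

(a) [h.θ.g]: profile 3-3-2 — violates.
(b) [ʔ.t.ɫ]: profile 1-1-6 — violates.
(c) [r.s.d.ɫ]: profile 7-3-2-6 — violates.
(d) [w.ŋ.h.d]: profile 8-5-3-2 — obeys.
(e) [k.h.x]: profile 1-3-3 — violates.
(f) [t.q.w.ŋ]: profile 1-1-8-5 — violates.
(g) [q.ɫ.l]: profile 1-6-6 — violates.
(h) [k.θ.ʀ.ŋ]: profile 1-3-7-5 — violates.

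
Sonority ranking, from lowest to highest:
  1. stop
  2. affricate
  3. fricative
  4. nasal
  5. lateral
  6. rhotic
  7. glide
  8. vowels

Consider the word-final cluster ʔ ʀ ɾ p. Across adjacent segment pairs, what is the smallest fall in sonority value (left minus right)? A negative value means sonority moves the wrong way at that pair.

/ʔ/ is a stop (sonority 1).
/ʀ/ is a rhotic (sonority 6).
/ɾ/ is a rhotic (sonority 6).
/p/ is a stop (sonority 1).
/ʔ/→/ʀ/: change -5.
/ʀ/→/ɾ/: change +0.
/ɾ/→/p/: change +5.
Minimum = -5.

-5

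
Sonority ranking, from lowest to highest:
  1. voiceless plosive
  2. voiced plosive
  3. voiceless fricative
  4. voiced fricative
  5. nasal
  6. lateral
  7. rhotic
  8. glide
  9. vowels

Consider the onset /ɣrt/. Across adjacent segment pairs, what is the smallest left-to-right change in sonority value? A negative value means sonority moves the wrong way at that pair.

/ɣ/: voiced fricative = 4.
/r/: rhotic = 7.
/t/: voiceless plosive = 1.
/ɣ/→/r/: change +3.
/r/→/t/: change -6.
Minimum = -6.

-6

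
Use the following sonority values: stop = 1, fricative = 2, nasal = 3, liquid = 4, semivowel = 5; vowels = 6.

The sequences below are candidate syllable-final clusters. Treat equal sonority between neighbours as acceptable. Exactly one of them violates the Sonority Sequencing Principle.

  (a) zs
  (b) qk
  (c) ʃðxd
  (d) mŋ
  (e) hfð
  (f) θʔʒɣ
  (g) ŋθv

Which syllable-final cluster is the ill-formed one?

f

(a) zs: profile 2-2 — obeys.
(b) qk: profile 1-1 — obeys.
(c) ʃðxd: profile 2-2-2-1 — obeys.
(d) mŋ: profile 3-3 — obeys.
(e) hfð: profile 2-2-2 — obeys.
(f) θʔʒɣ: profile 2-1-2-2 — violates.
(g) ŋθv: profile 3-2-2 — obeys.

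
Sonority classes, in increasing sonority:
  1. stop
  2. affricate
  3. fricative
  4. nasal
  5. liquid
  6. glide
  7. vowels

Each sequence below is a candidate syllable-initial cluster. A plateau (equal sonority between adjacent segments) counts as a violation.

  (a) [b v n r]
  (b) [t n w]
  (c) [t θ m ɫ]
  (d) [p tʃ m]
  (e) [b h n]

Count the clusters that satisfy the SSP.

5

(a) sonority 1-3-4-5: well-formed.
(b) sonority 1-4-6: well-formed.
(c) sonority 1-3-4-5: well-formed.
(d) sonority 1-2-4: well-formed.
(e) sonority 1-3-4: well-formed.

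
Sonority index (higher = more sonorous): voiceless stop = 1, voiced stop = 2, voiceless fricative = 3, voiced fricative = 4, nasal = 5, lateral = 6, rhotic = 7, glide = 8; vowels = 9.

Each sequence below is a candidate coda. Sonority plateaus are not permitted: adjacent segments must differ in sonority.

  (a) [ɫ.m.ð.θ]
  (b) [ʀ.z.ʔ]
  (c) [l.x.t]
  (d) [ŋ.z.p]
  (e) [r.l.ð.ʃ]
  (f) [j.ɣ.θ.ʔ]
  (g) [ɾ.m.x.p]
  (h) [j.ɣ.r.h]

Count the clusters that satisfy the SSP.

7

(a) [ɫ.m.ð.θ]: profile 6-5-4-3 — obeys.
(b) [ʀ.z.ʔ]: profile 7-4-1 — obeys.
(c) [l.x.t]: profile 6-3-1 — obeys.
(d) [ŋ.z.p]: profile 5-4-1 — obeys.
(e) [r.l.ð.ʃ]: profile 7-6-4-3 — obeys.
(f) [j.ɣ.θ.ʔ]: profile 8-4-3-1 — obeys.
(g) [ɾ.m.x.p]: profile 7-5-3-1 — obeys.
(h) [j.ɣ.r.h]: profile 8-4-7-3 — violates.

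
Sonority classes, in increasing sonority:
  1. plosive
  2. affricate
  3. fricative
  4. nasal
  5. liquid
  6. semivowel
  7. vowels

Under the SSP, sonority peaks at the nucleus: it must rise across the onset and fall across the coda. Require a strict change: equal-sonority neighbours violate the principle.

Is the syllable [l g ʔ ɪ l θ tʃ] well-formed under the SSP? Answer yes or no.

Onset: /l/ is a liquid (sonority 5), /g/ is a plosive (sonority 1), /ʔ/ is a plosive (sonority 1); then the nucleus /ɪ/ (sonority 7).
Onset profile 5-1-1-7 — does not strictly rise throughout.
Coda: /l/ is a liquid (sonority 5), /θ/ is a fricative (sonority 3), /tʃ/ is an affricate (sonority 2).
Coda profile 7-5-3-2 — falls from the nucleus.

no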